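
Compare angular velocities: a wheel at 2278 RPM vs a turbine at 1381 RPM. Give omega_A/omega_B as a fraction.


Given: RPM_A = 2278, RPM_B = 1381
omega = 2*pi*RPM/60, so omega_A/omega_B = RPM_A / RPM_B
omega_A/omega_B = 2278 / 1381
omega_A/omega_B = 2278/1381

2278/1381


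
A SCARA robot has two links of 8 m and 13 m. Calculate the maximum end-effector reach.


Given: L1 = 8 m, L2 = 13 m
For a 2-link planar arm, max reach = L1 + L2 (fully extended)
Max reach = 8 + 13
Max reach = 21 m

21 m


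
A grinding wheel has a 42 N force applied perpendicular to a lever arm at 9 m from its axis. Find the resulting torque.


Given: F = 42 N, r = 9 m, angle = 90 deg (perpendicular)
Using tau = F * r * sin(90)
sin(90) = 1
tau = 42 * 9 * 1
tau = 378 Nm

378 Nm


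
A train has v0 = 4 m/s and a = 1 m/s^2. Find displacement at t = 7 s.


Given: v0 = 4 m/s, a = 1 m/s^2, t = 7 s
Using s = v0*t + (1/2)*a*t^2
s = 4*7 + (1/2)*1*7^2
s = 28 + (1/2)*49
s = 28 + 49/2
s = 105/2

105/2 m


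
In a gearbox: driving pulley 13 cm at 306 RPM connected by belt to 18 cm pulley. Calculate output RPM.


Given: D1 = 13 cm, w1 = 306 RPM, D2 = 18 cm
Using D1*w1 = D2*w2
w2 = D1*w1 / D2
w2 = 13*306 / 18
w2 = 3978 / 18
w2 = 221 RPM

221 RPM


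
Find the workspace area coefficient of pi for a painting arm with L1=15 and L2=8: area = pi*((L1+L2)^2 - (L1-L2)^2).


Given: L1 = 15, L2 = 8
(L1+L2)^2 = (23)^2 = 529
(L1-L2)^2 = (7)^2 = 49
Difference = 529 - 49 = 480
This equals 4*L1*L2 = 4*15*8 = 480
Workspace area = 480*pi

480


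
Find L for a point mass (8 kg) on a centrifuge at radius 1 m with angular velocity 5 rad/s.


Given: m = 8 kg, r = 1 m, omega = 5 rad/s
For a point mass: I = m*r^2
I = 8*1^2 = 8*1 = 8
L = I*omega = 8*5
L = 40 kg*m^2/s

40 kg*m^2/s


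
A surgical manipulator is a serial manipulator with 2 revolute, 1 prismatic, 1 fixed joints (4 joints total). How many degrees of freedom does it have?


Given: serial robot with 2 revolute, 1 prismatic, 1 fixed joints
DOF contribution per joint type: revolute=1, prismatic=1, spherical=3, fixed=0
DOF = 2*1 + 1*1 + 1*0
DOF = 3

3


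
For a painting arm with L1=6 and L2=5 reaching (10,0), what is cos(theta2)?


Given: L1 = 6, L2 = 5, target (x, y) = (10, 0)
Using cos(theta2) = (x^2 + y^2 - L1^2 - L2^2) / (2*L1*L2)
x^2 + y^2 = 10^2 + 0 = 100
L1^2 + L2^2 = 36 + 25 = 61
Numerator = 100 - 61 = 39
Denominator = 2*6*5 = 60
cos(theta2) = 39/60 = 13/20

13/20


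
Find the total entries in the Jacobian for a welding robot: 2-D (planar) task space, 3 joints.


Given: task space dimension = 2, joints = 3
Jacobian is a 2 x 3 matrix
Total entries = rows * columns
Total = 2 * 3
Total = 6

6


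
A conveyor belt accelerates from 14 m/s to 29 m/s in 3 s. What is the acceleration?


Given: initial velocity v0 = 14 m/s, final velocity v = 29 m/s, time t = 3 s
Using a = (v - v0) / t
a = (29 - 14) / 3
a = 15 / 3
a = 5 m/s^2

5 m/s^2


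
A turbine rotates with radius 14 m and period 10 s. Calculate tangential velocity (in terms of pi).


Given: radius r = 14 m, period T = 10 s
Using v = 2*pi*r / T
v = 2*pi*14 / 10
v = 28*pi / 10
v = 14/5*pi m/s

14/5*pi m/s


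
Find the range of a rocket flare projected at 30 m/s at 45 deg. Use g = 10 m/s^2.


Given: v0 = 30 m/s, theta = 45 deg, g = 10 m/s^2
sin(2*45) = sin(90) = 1
Using R = v0^2 * sin(2*theta) / g
R = 30^2 * 1 / 10
R = 900 / 10
R = 90 m

90 m


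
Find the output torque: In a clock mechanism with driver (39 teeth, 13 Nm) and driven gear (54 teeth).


Given: N1 = 39, N2 = 54, T1 = 13 Nm
Using T2/T1 = N2/N1
T2 = T1 * N2 / N1
T2 = 13 * 54 / 39
T2 = 702 / 39
T2 = 18 Nm

18 Nm


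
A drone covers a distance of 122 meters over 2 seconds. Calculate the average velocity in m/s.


Given: distance d = 122 m, time t = 2 s
Using v = d / t
v = 122 / 2
v = 61 m/s

61 m/s


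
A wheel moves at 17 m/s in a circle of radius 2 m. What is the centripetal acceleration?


Given: v = 17 m/s, r = 2 m
Using a_c = v^2 / r
a_c = 17^2 / 2
a_c = 289 / 2
a_c = 289/2 m/s^2

289/2 m/s^2


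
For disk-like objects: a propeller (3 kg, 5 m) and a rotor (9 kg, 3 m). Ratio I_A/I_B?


Given: M1=3 kg, R1=5 m, M2=9 kg, R2=3 m
For a disk: I = (1/2)*M*R^2, so I_A/I_B = (M1*R1^2)/(M2*R2^2)
M1*R1^2 = 3*25 = 75
M2*R2^2 = 9*9 = 81
I_A/I_B = 75/81 = 25/27

25/27


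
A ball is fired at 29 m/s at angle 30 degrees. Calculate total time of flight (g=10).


Given: v0 = 29 m/s, theta = 30 deg, g = 10 m/s^2
sin(30) = 1/2
Using T = 2*v0*sin(theta) / g
T = 2*29*1/2 / 10
T = 29 / 10
T = 29/10 s

29/10 s


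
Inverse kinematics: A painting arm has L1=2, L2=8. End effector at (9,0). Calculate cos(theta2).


Given: L1 = 2, L2 = 8, target (x, y) = (9, 0)
Using cos(theta2) = (x^2 + y^2 - L1^2 - L2^2) / (2*L1*L2)
x^2 + y^2 = 9^2 + 0 = 81
L1^2 + L2^2 = 4 + 64 = 68
Numerator = 81 - 68 = 13
Denominator = 2*2*8 = 32
cos(theta2) = 13/32 = 13/32

13/32


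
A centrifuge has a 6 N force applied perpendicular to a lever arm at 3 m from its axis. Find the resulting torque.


Given: F = 6 N, r = 3 m, angle = 90 deg (perpendicular)
Using tau = F * r * sin(90)
sin(90) = 1
tau = 6 * 3 * 1
tau = 18 Nm

18 Nm


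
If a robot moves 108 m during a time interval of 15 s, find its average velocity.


Given: distance d = 108 m, time t = 15 s
Using v = d / t
v = 108 / 15
v = 36/5 m/s

36/5 m/s


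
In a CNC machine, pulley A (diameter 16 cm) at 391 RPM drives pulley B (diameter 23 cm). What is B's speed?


Given: D1 = 16 cm, w1 = 391 RPM, D2 = 23 cm
Using D1*w1 = D2*w2
w2 = D1*w1 / D2
w2 = 16*391 / 23
w2 = 6256 / 23
w2 = 272 RPM

272 RPM


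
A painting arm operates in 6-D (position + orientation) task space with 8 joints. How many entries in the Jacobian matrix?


Given: task space dimension = 6, joints = 8
Jacobian is a 6 x 8 matrix
Total entries = rows * columns
Total = 6 * 8
Total = 48

48


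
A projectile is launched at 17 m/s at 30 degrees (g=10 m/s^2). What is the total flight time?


Given: v0 = 17 m/s, theta = 30 deg, g = 10 m/s^2
sin(30) = 1/2
Using T = 2*v0*sin(theta) / g
T = 2*17*1/2 / 10
T = 17 / 10
T = 17/10 s

17/10 s


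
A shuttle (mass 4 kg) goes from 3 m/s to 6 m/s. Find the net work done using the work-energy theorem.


Given: m = 4 kg, v0 = 3 m/s, v = 6 m/s
Using W = (1/2)*m*(v^2 - v0^2)
v^2 = 6^2 = 36
v0^2 = 3^2 = 9
v^2 - v0^2 = 36 - 9 = 27
W = (1/2)*4*27 = 54 J

54 J


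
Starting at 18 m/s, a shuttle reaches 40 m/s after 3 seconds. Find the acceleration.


Given: initial velocity v0 = 18 m/s, final velocity v = 40 m/s, time t = 3 s
Using a = (v - v0) / t
a = (40 - 18) / 3
a = 22 / 3
a = 22/3 m/s^2

22/3 m/s^2


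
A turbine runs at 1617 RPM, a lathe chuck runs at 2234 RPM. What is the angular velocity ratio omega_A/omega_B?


Given: RPM_A = 1617, RPM_B = 2234
omega = 2*pi*RPM/60, so omega_A/omega_B = RPM_A / RPM_B
omega_A/omega_B = 1617 / 2234
omega_A/omega_B = 1617/2234

1617/2234


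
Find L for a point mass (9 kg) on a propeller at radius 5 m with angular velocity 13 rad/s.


Given: m = 9 kg, r = 5 m, omega = 13 rad/s
For a point mass: I = m*r^2
I = 9*5^2 = 9*25 = 225
L = I*omega = 225*13
L = 2925 kg*m^2/s

2925 kg*m^2/s


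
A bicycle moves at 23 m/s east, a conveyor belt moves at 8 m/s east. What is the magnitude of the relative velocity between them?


Given: v_A = 23 m/s east, v_B = 8 m/s east
Both move in the same direction; relative speed = |v_A - v_B|
|23 - 8| = |15|
= 15 m/s

15 m/s


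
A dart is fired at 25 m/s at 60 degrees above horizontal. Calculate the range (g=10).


Given: v0 = 25 m/s, theta = 60 deg, g = 10 m/s^2
sin(2*60) = sin(120) = sqrt(3)/2
Using R = v0^2 * sin(2*theta) / g
R = 25^2 * (sqrt(3)/2) / 10
R = 625 * sqrt(3) / 20
R = 125/4*sqrt(3) m

125/4*sqrt(3) m


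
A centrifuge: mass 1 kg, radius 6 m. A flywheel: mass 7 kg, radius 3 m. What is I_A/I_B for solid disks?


Given: M1=1 kg, R1=6 m, M2=7 kg, R2=3 m
For a disk: I = (1/2)*M*R^2, so I_A/I_B = (M1*R1^2)/(M2*R2^2)
M1*R1^2 = 1*36 = 36
M2*R2^2 = 7*9 = 63
I_A/I_B = 36/63 = 4/7

4/7


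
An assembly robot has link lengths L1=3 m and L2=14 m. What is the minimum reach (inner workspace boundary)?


Given: L1 = 3 m, L2 = 14 m
For a 2-link planar arm, min reach = |L1 - L2| (second link folded back)
Min reach = |3 - 14|
Min reach = 11 m

11 m


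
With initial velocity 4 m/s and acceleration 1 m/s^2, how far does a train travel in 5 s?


Given: v0 = 4 m/s, a = 1 m/s^2, t = 5 s
Using s = v0*t + (1/2)*a*t^2
s = 4*5 + (1/2)*1*5^2
s = 20 + (1/2)*25
s = 20 + 25/2
s = 65/2

65/2 m


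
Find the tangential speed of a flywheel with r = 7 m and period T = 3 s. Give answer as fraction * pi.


Given: radius r = 7 m, period T = 3 s
Using v = 2*pi*r / T
v = 2*pi*7 / 3
v = 14*pi / 3
v = 14/3*pi m/s

14/3*pi m/s


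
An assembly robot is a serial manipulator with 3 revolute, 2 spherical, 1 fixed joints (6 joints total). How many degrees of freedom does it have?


Given: serial robot with 3 revolute, 2 spherical, 1 fixed joints
DOF contribution per joint type: revolute=1, prismatic=1, spherical=3, fixed=0
DOF = 3*1 + 2*3 + 1*0
DOF = 9

9


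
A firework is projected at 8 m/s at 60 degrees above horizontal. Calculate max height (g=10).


Given: v0 = 8 m/s, theta = 60 deg, g = 10 m/s^2
sin^2(60) = 3/4
Using H = v0^2 * sin^2(theta) / (2*g)
H = 8^2 * 3/4 / (2*10)
H = 64 * 3/4 / 20
H = 48 / 20
H = 12/5 m

12/5 m


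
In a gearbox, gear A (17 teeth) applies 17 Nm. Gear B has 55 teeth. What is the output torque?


Given: N1 = 17, N2 = 55, T1 = 17 Nm
Using T2/T1 = N2/N1
T2 = T1 * N2 / N1
T2 = 17 * 55 / 17
T2 = 935 / 17
T2 = 55 Nm

55 Nm


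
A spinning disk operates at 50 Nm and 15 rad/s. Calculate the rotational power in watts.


Given: tau = 50 Nm, omega = 15 rad/s
Using P = tau * omega
P = 50 * 15
P = 750 W

750 W


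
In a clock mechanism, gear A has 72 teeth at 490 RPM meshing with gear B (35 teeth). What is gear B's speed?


Given: N1 = 72 teeth, w1 = 490 RPM, N2 = 35 teeth
Using N1*w1 = N2*w2
w2 = N1*w1 / N2
w2 = 72*490 / 35
w2 = 35280 / 35
w2 = 1008 RPM

1008 RPM


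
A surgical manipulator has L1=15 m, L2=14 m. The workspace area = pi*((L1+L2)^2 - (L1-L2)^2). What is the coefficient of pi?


Given: L1 = 15, L2 = 14
(L1+L2)^2 = (29)^2 = 841
(L1-L2)^2 = (1)^2 = 1
Difference = 841 - 1 = 840
This equals 4*L1*L2 = 4*15*14 = 840
Workspace area = 840*pi

840


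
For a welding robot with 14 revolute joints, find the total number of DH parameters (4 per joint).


Given: 14 joints, 4 DH parameters per joint (d, theta, a, alpha)
Total DH parameters = number_of_joints * 4
Total = 14 * 4
Total = 56

56


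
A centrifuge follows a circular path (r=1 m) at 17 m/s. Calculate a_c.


Given: v = 17 m/s, r = 1 m
Using a_c = v^2 / r
a_c = 17^2 / 1
a_c = 289 / 1
a_c = 289 m/s^2

289 m/s^2


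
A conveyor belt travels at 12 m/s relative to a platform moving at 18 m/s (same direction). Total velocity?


Given: object velocity = 12 m/s, platform velocity = 18 m/s (same direction)
Using classical velocity addition: v_total = v_object + v_platform
v_total = 12 + 18
v_total = 30 m/s

30 m/s


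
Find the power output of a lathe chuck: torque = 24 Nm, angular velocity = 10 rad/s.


Given: tau = 24 Nm, omega = 10 rad/s
Using P = tau * omega
P = 24 * 10
P = 240 W

240 W


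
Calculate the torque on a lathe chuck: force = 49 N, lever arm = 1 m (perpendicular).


Given: F = 49 N, r = 1 m, angle = 90 deg (perpendicular)
Using tau = F * r * sin(90)
sin(90) = 1
tau = 49 * 1 * 1
tau = 49 Nm

49 Nm


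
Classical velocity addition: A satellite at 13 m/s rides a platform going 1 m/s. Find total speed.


Given: object velocity = 13 m/s, platform velocity = 1 m/s (same direction)
Using classical velocity addition: v_total = v_object + v_platform
v_total = 13 + 1
v_total = 14 m/s

14 m/s


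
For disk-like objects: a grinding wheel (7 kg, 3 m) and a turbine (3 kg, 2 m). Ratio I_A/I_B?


Given: M1=7 kg, R1=3 m, M2=3 kg, R2=2 m
For a disk: I = (1/2)*M*R^2, so I_A/I_B = (M1*R1^2)/(M2*R2^2)
M1*R1^2 = 7*9 = 63
M2*R2^2 = 3*4 = 12
I_A/I_B = 63/12 = 21/4

21/4


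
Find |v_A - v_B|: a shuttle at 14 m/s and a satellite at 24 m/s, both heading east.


Given: v_A = 14 m/s east, v_B = 24 m/s east
Both move in the same direction; relative speed = |v_A - v_B|
|14 - 24| = |-10|
= 10 m/s

10 m/s


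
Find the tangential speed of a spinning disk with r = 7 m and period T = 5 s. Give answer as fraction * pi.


Given: radius r = 7 m, period T = 5 s
Using v = 2*pi*r / T
v = 2*pi*7 / 5
v = 14*pi / 5
v = 14/5*pi m/s

14/5*pi m/s


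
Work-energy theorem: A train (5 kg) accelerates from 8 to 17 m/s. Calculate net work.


Given: m = 5 kg, v0 = 8 m/s, v = 17 m/s
Using W = (1/2)*m*(v^2 - v0^2)
v^2 = 17^2 = 289
v0^2 = 8^2 = 64
v^2 - v0^2 = 289 - 64 = 225
W = (1/2)*5*225 = 1125/2 J

1125/2 J


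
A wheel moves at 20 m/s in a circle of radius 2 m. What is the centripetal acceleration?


Given: v = 20 m/s, r = 2 m
Using a_c = v^2 / r
a_c = 20^2 / 2
a_c = 400 / 2
a_c = 200 m/s^2

200 m/s^2


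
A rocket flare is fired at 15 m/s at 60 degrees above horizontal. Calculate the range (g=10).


Given: v0 = 15 m/s, theta = 60 deg, g = 10 m/s^2
sin(2*60) = sin(120) = sqrt(3)/2
Using R = v0^2 * sin(2*theta) / g
R = 15^2 * (sqrt(3)/2) / 10
R = 225 * sqrt(3) / 20
R = 45/4*sqrt(3) m

45/4*sqrt(3) m


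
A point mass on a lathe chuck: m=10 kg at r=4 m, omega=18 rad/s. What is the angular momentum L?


Given: m = 10 kg, r = 4 m, omega = 18 rad/s
For a point mass: I = m*r^2
I = 10*4^2 = 10*16 = 160
L = I*omega = 160*18
L = 2880 kg*m^2/s

2880 kg*m^2/s


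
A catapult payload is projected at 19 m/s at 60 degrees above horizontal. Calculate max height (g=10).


Given: v0 = 19 m/s, theta = 60 deg, g = 10 m/s^2
sin^2(60) = 3/4
Using H = v0^2 * sin^2(theta) / (2*g)
H = 19^2 * 3/4 / (2*10)
H = 361 * 3/4 / 20
H = 1083/4 / 20
H = 1083/80 m

1083/80 m


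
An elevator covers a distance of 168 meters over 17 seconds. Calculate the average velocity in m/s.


Given: distance d = 168 m, time t = 17 s
Using v = d / t
v = 168 / 17
v = 168/17 m/s

168/17 m/s


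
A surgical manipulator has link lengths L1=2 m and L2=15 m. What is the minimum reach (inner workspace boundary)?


Given: L1 = 2 m, L2 = 15 m
For a 2-link planar arm, min reach = |L1 - L2| (second link folded back)
Min reach = |2 - 15|
Min reach = 13 m

13 m


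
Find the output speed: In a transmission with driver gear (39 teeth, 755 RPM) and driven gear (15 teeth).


Given: N1 = 39 teeth, w1 = 755 RPM, N2 = 15 teeth
Using N1*w1 = N2*w2
w2 = N1*w1 / N2
w2 = 39*755 / 15
w2 = 29445 / 15
w2 = 1963 RPM

1963 RPM


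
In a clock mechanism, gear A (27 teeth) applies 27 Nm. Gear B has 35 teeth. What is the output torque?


Given: N1 = 27, N2 = 35, T1 = 27 Nm
Using T2/T1 = N2/N1
T2 = T1 * N2 / N1
T2 = 27 * 35 / 27
T2 = 945 / 27
T2 = 35 Nm

35 Nm


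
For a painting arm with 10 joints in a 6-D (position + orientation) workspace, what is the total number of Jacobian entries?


Given: task space dimension = 6, joints = 10
Jacobian is a 6 x 10 matrix
Total entries = rows * columns
Total = 6 * 10
Total = 60

60


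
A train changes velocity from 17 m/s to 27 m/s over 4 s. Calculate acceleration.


Given: initial velocity v0 = 17 m/s, final velocity v = 27 m/s, time t = 4 s
Using a = (v - v0) / t
a = (27 - 17) / 4
a = 10 / 4
a = 5/2 m/s^2

5/2 m/s^2


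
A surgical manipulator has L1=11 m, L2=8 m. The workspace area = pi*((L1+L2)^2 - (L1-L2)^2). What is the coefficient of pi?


Given: L1 = 11, L2 = 8
(L1+L2)^2 = (19)^2 = 361
(L1-L2)^2 = (3)^2 = 9
Difference = 361 - 9 = 352
This equals 4*L1*L2 = 4*11*8 = 352
Workspace area = 352*pi

352


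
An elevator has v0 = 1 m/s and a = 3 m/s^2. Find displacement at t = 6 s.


Given: v0 = 1 m/s, a = 3 m/s^2, t = 6 s
Using s = v0*t + (1/2)*a*t^2
s = 1*6 + (1/2)*3*6^2
s = 6 + (1/2)*108
s = 6 + 54
s = 60

60 m


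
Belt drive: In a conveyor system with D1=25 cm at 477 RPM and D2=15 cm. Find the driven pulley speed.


Given: D1 = 25 cm, w1 = 477 RPM, D2 = 15 cm
Using D1*w1 = D2*w2
w2 = D1*w1 / D2
w2 = 25*477 / 15
w2 = 11925 / 15
w2 = 795 RPM

795 RPM


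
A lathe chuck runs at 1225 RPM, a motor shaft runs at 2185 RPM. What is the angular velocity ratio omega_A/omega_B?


Given: RPM_A = 1225, RPM_B = 2185
omega = 2*pi*RPM/60, so omega_A/omega_B = RPM_A / RPM_B
omega_A/omega_B = 1225 / 2185
omega_A/omega_B = 245/437

245/437


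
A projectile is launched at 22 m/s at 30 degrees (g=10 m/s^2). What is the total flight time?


Given: v0 = 22 m/s, theta = 30 deg, g = 10 m/s^2
sin(30) = 1/2
Using T = 2*v0*sin(theta) / g
T = 2*22*1/2 / 10
T = 22 / 10
T = 11/5 s

11/5 s


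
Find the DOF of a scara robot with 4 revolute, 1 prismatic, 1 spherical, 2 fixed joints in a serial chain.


Given: serial robot with 4 revolute, 1 prismatic, 1 spherical, 2 fixed joints
DOF contribution per joint type: revolute=1, prismatic=1, spherical=3, fixed=0
DOF = 4*1 + 1*1 + 1*3 + 2*0
DOF = 8

8


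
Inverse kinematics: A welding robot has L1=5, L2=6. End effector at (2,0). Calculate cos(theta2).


Given: L1 = 5, L2 = 6, target (x, y) = (2, 0)
Using cos(theta2) = (x^2 + y^2 - L1^2 - L2^2) / (2*L1*L2)
x^2 + y^2 = 2^2 + 0 = 4
L1^2 + L2^2 = 25 + 36 = 61
Numerator = 4 - 61 = -57
Denominator = 2*5*6 = 60
cos(theta2) = -57/60 = -19/20

-19/20


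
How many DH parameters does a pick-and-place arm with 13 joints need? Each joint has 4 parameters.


Given: 13 joints, 4 DH parameters per joint (d, theta, a, alpha)
Total DH parameters = number_of_joints * 4
Total = 13 * 4
Total = 52

52


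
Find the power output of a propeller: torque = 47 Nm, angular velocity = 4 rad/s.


Given: tau = 47 Nm, omega = 4 rad/s
Using P = tau * omega
P = 47 * 4
P = 188 W

188 W


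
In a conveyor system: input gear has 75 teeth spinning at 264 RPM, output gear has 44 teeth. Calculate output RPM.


Given: N1 = 75 teeth, w1 = 264 RPM, N2 = 44 teeth
Using N1*w1 = N2*w2
w2 = N1*w1 / N2
w2 = 75*264 / 44
w2 = 19800 / 44
w2 = 450 RPM

450 RPM


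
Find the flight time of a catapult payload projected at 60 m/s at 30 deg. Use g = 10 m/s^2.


Given: v0 = 60 m/s, theta = 30 deg, g = 10 m/s^2
sin(30) = 1/2
Using T = 2*v0*sin(theta) / g
T = 2*60*1/2 / 10
T = 60 / 10
T = 6 s

6 s


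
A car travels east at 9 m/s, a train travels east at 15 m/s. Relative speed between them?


Given: v_A = 9 m/s east, v_B = 15 m/s east
Both move in the same direction; relative speed = |v_A - v_B|
|9 - 15| = |-6|
= 6 m/s

6 m/s


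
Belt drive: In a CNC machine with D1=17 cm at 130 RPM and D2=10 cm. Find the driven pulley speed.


Given: D1 = 17 cm, w1 = 130 RPM, D2 = 10 cm
Using D1*w1 = D2*w2
w2 = D1*w1 / D2
w2 = 17*130 / 10
w2 = 2210 / 10
w2 = 221 RPM

221 RPM


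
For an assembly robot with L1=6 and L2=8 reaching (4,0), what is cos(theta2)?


Given: L1 = 6, L2 = 8, target (x, y) = (4, 0)
Using cos(theta2) = (x^2 + y^2 - L1^2 - L2^2) / (2*L1*L2)
x^2 + y^2 = 4^2 + 0 = 16
L1^2 + L2^2 = 36 + 64 = 100
Numerator = 16 - 100 = -84
Denominator = 2*6*8 = 96
cos(theta2) = -84/96 = -7/8

-7/8


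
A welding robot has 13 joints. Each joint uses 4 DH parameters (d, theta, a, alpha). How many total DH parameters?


Given: 13 joints, 4 DH parameters per joint (d, theta, a, alpha)
Total DH parameters = number_of_joints * 4
Total = 13 * 4
Total = 52

52


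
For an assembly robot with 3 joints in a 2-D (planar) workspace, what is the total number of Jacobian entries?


Given: task space dimension = 2, joints = 3
Jacobian is a 2 x 3 matrix
Total entries = rows * columns
Total = 2 * 3
Total = 6

6


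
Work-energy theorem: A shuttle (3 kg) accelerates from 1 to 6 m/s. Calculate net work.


Given: m = 3 kg, v0 = 1 m/s, v = 6 m/s
Using W = (1/2)*m*(v^2 - v0^2)
v^2 = 6^2 = 36
v0^2 = 1^2 = 1
v^2 - v0^2 = 36 - 1 = 35
W = (1/2)*3*35 = 105/2 J

105/2 J


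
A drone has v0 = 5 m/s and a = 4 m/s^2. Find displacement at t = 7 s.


Given: v0 = 5 m/s, a = 4 m/s^2, t = 7 s
Using s = v0*t + (1/2)*a*t^2
s = 5*7 + (1/2)*4*7^2
s = 35 + (1/2)*196
s = 35 + 98
s = 133

133 m


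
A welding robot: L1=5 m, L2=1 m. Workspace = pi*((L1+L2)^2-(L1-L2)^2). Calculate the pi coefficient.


Given: L1 = 5, L2 = 1
(L1+L2)^2 = (6)^2 = 36
(L1-L2)^2 = (4)^2 = 16
Difference = 36 - 16 = 20
This equals 4*L1*L2 = 4*5*1 = 20
Workspace area = 20*pi

20


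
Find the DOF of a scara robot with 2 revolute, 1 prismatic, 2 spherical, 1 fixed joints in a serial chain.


Given: serial robot with 2 revolute, 1 prismatic, 2 spherical, 1 fixed joints
DOF contribution per joint type: revolute=1, prismatic=1, spherical=3, fixed=0
DOF = 2*1 + 1*1 + 2*3 + 1*0
DOF = 9

9


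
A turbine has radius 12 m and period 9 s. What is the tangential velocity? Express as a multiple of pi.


Given: radius r = 12 m, period T = 9 s
Using v = 2*pi*r / T
v = 2*pi*12 / 9
v = 24*pi / 9
v = 8/3*pi m/s

8/3*pi m/s


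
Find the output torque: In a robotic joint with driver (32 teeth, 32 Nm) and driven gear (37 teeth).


Given: N1 = 32, N2 = 37, T1 = 32 Nm
Using T2/T1 = N2/N1
T2 = T1 * N2 / N1
T2 = 32 * 37 / 32
T2 = 1184 / 32
T2 = 37 Nm

37 Nm


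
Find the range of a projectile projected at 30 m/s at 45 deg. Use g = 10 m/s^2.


Given: v0 = 30 m/s, theta = 45 deg, g = 10 m/s^2
sin(2*45) = sin(90) = 1
Using R = v0^2 * sin(2*theta) / g
R = 30^2 * 1 / 10
R = 900 / 10
R = 90 m

90 m


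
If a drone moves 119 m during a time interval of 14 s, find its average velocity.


Given: distance d = 119 m, time t = 14 s
Using v = d / t
v = 119 / 14
v = 17/2 m/s

17/2 m/s


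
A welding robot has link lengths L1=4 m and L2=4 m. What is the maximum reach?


Given: L1 = 4 m, L2 = 4 m
For a 2-link planar arm, max reach = L1 + L2 (fully extended)
Max reach = 4 + 4
Max reach = 8 m

8 m


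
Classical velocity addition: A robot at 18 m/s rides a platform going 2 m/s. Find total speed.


Given: object velocity = 18 m/s, platform velocity = 2 m/s (same direction)
Using classical velocity addition: v_total = v_object + v_platform
v_total = 18 + 2
v_total = 20 m/s

20 m/s


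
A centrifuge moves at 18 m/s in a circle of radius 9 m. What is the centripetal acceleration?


Given: v = 18 m/s, r = 9 m
Using a_c = v^2 / r
a_c = 18^2 / 9
a_c = 324 / 9
a_c = 36 m/s^2

36 m/s^2


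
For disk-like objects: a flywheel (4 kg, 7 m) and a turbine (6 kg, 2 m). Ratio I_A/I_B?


Given: M1=4 kg, R1=7 m, M2=6 kg, R2=2 m
For a disk: I = (1/2)*M*R^2, so I_A/I_B = (M1*R1^2)/(M2*R2^2)
M1*R1^2 = 4*49 = 196
M2*R2^2 = 6*4 = 24
I_A/I_B = 196/24 = 49/6

49/6


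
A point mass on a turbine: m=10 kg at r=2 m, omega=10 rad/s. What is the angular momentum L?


Given: m = 10 kg, r = 2 m, omega = 10 rad/s
For a point mass: I = m*r^2
I = 10*2^2 = 10*4 = 40
L = I*omega = 40*10
L = 400 kg*m^2/s

400 kg*m^2/s


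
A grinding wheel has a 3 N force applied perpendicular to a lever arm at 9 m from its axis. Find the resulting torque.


Given: F = 3 N, r = 9 m, angle = 90 deg (perpendicular)
Using tau = F * r * sin(90)
sin(90) = 1
tau = 3 * 9 * 1
tau = 27 Nm

27 Nm


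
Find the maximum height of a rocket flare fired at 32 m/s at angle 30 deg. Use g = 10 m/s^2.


Given: v0 = 32 m/s, theta = 30 deg, g = 10 m/s^2
sin^2(30) = 1/4
Using H = v0^2 * sin^2(theta) / (2*g)
H = 32^2 * 1/4 / (2*10)
H = 1024 * 1/4 / 20
H = 256 / 20
H = 64/5 m

64/5 m


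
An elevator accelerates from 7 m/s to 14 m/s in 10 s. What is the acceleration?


Given: initial velocity v0 = 7 m/s, final velocity v = 14 m/s, time t = 10 s
Using a = (v - v0) / t
a = (14 - 7) / 10
a = 7 / 10
a = 7/10 m/s^2

7/10 m/s^2


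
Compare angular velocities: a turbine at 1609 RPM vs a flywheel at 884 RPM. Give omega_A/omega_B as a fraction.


Given: RPM_A = 1609, RPM_B = 884
omega = 2*pi*RPM/60, so omega_A/omega_B = RPM_A / RPM_B
omega_A/omega_B = 1609 / 884
omega_A/omega_B = 1609/884

1609/884


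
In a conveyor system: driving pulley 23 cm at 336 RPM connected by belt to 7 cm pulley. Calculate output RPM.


Given: D1 = 23 cm, w1 = 336 RPM, D2 = 7 cm
Using D1*w1 = D2*w2
w2 = D1*w1 / D2
w2 = 23*336 / 7
w2 = 7728 / 7
w2 = 1104 RPM

1104 RPM


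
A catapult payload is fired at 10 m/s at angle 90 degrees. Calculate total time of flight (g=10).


Given: v0 = 10 m/s, theta = 90 deg, g = 10 m/s^2
sin(90) = 1
Using T = 2*v0*sin(theta) / g
T = 2*10*1 / 10
T = 20 / 10
T = 2 s

2 s


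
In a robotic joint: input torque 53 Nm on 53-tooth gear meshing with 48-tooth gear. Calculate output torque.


Given: N1 = 53, N2 = 48, T1 = 53 Nm
Using T2/T1 = N2/N1
T2 = T1 * N2 / N1
T2 = 53 * 48 / 53
T2 = 2544 / 53
T2 = 48 Nm

48 Nm


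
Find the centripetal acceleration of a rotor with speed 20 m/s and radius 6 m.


Given: v = 20 m/s, r = 6 m
Using a_c = v^2 / r
a_c = 20^2 / 6
a_c = 400 / 6
a_c = 200/3 m/s^2

200/3 m/s^2


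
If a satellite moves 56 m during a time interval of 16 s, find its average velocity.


Given: distance d = 56 m, time t = 16 s
Using v = d / t
v = 56 / 16
v = 7/2 m/s

7/2 m/s


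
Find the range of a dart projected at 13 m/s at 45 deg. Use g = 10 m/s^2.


Given: v0 = 13 m/s, theta = 45 deg, g = 10 m/s^2
sin(2*45) = sin(90) = 1
Using R = v0^2 * sin(2*theta) / g
R = 13^2 * 1 / 10
R = 169 / 10
R = 169/10 m

169/10 m


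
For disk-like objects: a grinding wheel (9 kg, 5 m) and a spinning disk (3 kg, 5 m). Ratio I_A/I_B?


Given: M1=9 kg, R1=5 m, M2=3 kg, R2=5 m
For a disk: I = (1/2)*M*R^2, so I_A/I_B = (M1*R1^2)/(M2*R2^2)
M1*R1^2 = 9*25 = 225
M2*R2^2 = 3*25 = 75
I_A/I_B = 225/75 = 3

3


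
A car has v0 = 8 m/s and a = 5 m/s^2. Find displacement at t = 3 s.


Given: v0 = 8 m/s, a = 5 m/s^2, t = 3 s
Using s = v0*t + (1/2)*a*t^2
s = 8*3 + (1/2)*5*3^2
s = 24 + (1/2)*45
s = 24 + 45/2
s = 93/2

93/2 m


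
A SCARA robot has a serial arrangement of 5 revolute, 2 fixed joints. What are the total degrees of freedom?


Given: serial robot with 5 revolute, 2 fixed joints
DOF contribution per joint type: revolute=1, prismatic=1, spherical=3, fixed=0
DOF = 5*1 + 2*0
DOF = 5

5


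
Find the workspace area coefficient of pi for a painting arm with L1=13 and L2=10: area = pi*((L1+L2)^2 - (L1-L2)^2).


Given: L1 = 13, L2 = 10
(L1+L2)^2 = (23)^2 = 529
(L1-L2)^2 = (3)^2 = 9
Difference = 529 - 9 = 520
This equals 4*L1*L2 = 4*13*10 = 520
Workspace area = 520*pi

520


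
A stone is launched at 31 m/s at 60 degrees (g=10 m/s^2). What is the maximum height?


Given: v0 = 31 m/s, theta = 60 deg, g = 10 m/s^2
sin^2(60) = 3/4
Using H = v0^2 * sin^2(theta) / (2*g)
H = 31^2 * 3/4 / (2*10)
H = 961 * 3/4 / 20
H = 2883/4 / 20
H = 2883/80 m

2883/80 m


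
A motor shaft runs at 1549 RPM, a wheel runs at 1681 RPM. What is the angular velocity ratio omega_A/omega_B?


Given: RPM_A = 1549, RPM_B = 1681
omega = 2*pi*RPM/60, so omega_A/omega_B = RPM_A / RPM_B
omega_A/omega_B = 1549 / 1681
omega_A/omega_B = 1549/1681

1549/1681


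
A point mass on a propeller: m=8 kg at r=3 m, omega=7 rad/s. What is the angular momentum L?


Given: m = 8 kg, r = 3 m, omega = 7 rad/s
For a point mass: I = m*r^2
I = 8*3^2 = 8*9 = 72
L = I*omega = 72*7
L = 504 kg*m^2/s

504 kg*m^2/s


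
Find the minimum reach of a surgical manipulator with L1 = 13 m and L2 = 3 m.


Given: L1 = 13 m, L2 = 3 m
For a 2-link planar arm, min reach = |L1 - L2| (second link folded back)
Min reach = |13 - 3|
Min reach = 10 m

10 m


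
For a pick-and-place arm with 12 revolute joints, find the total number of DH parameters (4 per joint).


Given: 12 joints, 4 DH parameters per joint (d, theta, a, alpha)
Total DH parameters = number_of_joints * 4
Total = 12 * 4
Total = 48

48


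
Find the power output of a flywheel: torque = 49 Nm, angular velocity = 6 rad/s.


Given: tau = 49 Nm, omega = 6 rad/s
Using P = tau * omega
P = 49 * 6
P = 294 W

294 W


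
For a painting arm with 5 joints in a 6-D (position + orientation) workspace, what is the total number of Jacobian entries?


Given: task space dimension = 6, joints = 5
Jacobian is a 6 x 5 matrix
Total entries = rows * columns
Total = 6 * 5
Total = 30

30


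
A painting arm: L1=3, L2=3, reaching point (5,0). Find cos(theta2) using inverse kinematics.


Given: L1 = 3, L2 = 3, target (x, y) = (5, 0)
Using cos(theta2) = (x^2 + y^2 - L1^2 - L2^2) / (2*L1*L2)
x^2 + y^2 = 5^2 + 0 = 25
L1^2 + L2^2 = 9 + 9 = 18
Numerator = 25 - 18 = 7
Denominator = 2*3*3 = 18
cos(theta2) = 7/18 = 7/18

7/18


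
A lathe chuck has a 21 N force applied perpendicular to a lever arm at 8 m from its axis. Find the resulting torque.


Given: F = 21 N, r = 8 m, angle = 90 deg (perpendicular)
Using tau = F * r * sin(90)
sin(90) = 1
tau = 21 * 8 * 1
tau = 168 Nm

168 Nm


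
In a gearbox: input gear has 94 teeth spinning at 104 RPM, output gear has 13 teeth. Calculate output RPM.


Given: N1 = 94 teeth, w1 = 104 RPM, N2 = 13 teeth
Using N1*w1 = N2*w2
w2 = N1*w1 / N2
w2 = 94*104 / 13
w2 = 9776 / 13
w2 = 752 RPM

752 RPM


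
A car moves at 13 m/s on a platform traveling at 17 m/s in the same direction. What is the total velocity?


Given: object velocity = 13 m/s, platform velocity = 17 m/s (same direction)
Using classical velocity addition: v_total = v_object + v_platform
v_total = 13 + 17
v_total = 30 m/s

30 m/s


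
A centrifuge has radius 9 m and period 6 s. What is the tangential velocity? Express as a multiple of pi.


Given: radius r = 9 m, period T = 6 s
Using v = 2*pi*r / T
v = 2*pi*9 / 6
v = 18*pi / 6
v = 3*pi m/s

3*pi m/s


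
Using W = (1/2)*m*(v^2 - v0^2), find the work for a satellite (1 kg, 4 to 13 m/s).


Given: m = 1 kg, v0 = 4 m/s, v = 13 m/s
Using W = (1/2)*m*(v^2 - v0^2)
v^2 = 13^2 = 169
v0^2 = 4^2 = 16
v^2 - v0^2 = 169 - 16 = 153
W = (1/2)*1*153 = 153/2 J

153/2 J


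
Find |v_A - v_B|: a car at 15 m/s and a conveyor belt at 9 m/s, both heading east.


Given: v_A = 15 m/s east, v_B = 9 m/s east
Both move in the same direction; relative speed = |v_A - v_B|
|15 - 9| = |6|
= 6 m/s

6 m/s


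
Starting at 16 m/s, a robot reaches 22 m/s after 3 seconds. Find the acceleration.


Given: initial velocity v0 = 16 m/s, final velocity v = 22 m/s, time t = 3 s
Using a = (v - v0) / t
a = (22 - 16) / 3
a = 6 / 3
a = 2 m/s^2

2 m/s^2


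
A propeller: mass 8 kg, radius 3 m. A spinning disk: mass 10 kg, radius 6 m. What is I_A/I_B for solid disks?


Given: M1=8 kg, R1=3 m, M2=10 kg, R2=6 m
For a disk: I = (1/2)*M*R^2, so I_A/I_B = (M1*R1^2)/(M2*R2^2)
M1*R1^2 = 8*9 = 72
M2*R2^2 = 10*36 = 360
I_A/I_B = 72/360 = 1/5

1/5


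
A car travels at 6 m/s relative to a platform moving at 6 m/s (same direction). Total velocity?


Given: object velocity = 6 m/s, platform velocity = 6 m/s (same direction)
Using classical velocity addition: v_total = v_object + v_platform
v_total = 6 + 6
v_total = 12 m/s

12 m/s


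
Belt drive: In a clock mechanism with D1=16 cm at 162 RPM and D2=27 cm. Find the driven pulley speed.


Given: D1 = 16 cm, w1 = 162 RPM, D2 = 27 cm
Using D1*w1 = D2*w2
w2 = D1*w1 / D2
w2 = 16*162 / 27
w2 = 2592 / 27
w2 = 96 RPM

96 RPM


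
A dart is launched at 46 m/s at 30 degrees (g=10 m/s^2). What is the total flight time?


Given: v0 = 46 m/s, theta = 30 deg, g = 10 m/s^2
sin(30) = 1/2
Using T = 2*v0*sin(theta) / g
T = 2*46*1/2 / 10
T = 46 / 10
T = 23/5 s

23/5 s


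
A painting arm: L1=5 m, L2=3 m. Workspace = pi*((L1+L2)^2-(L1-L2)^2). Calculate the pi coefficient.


Given: L1 = 5, L2 = 3
(L1+L2)^2 = (8)^2 = 64
(L1-L2)^2 = (2)^2 = 4
Difference = 64 - 4 = 60
This equals 4*L1*L2 = 4*5*3 = 60
Workspace area = 60*pi

60


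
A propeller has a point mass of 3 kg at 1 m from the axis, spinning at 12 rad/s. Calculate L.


Given: m = 3 kg, r = 1 m, omega = 12 rad/s
For a point mass: I = m*r^2
I = 3*1^2 = 3*1 = 3
L = I*omega = 3*12
L = 36 kg*m^2/s

36 kg*m^2/s


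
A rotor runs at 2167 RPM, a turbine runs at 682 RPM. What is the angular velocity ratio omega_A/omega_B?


Given: RPM_A = 2167, RPM_B = 682
omega = 2*pi*RPM/60, so omega_A/omega_B = RPM_A / RPM_B
omega_A/omega_B = 2167 / 682
omega_A/omega_B = 197/62

197/62


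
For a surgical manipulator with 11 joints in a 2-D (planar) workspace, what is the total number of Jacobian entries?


Given: task space dimension = 2, joints = 11
Jacobian is a 2 x 11 matrix
Total entries = rows * columns
Total = 2 * 11
Total = 22

22


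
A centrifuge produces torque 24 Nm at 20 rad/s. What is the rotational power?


Given: tau = 24 Nm, omega = 20 rad/s
Using P = tau * omega
P = 24 * 20
P = 480 W

480 W


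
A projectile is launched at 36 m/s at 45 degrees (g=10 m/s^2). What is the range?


Given: v0 = 36 m/s, theta = 45 deg, g = 10 m/s^2
sin(2*45) = sin(90) = 1
Using R = v0^2 * sin(2*theta) / g
R = 36^2 * 1 / 10
R = 1296 / 10
R = 648/5 m

648/5 m


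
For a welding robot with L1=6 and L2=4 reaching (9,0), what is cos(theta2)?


Given: L1 = 6, L2 = 4, target (x, y) = (9, 0)
Using cos(theta2) = (x^2 + y^2 - L1^2 - L2^2) / (2*L1*L2)
x^2 + y^2 = 9^2 + 0 = 81
L1^2 + L2^2 = 36 + 16 = 52
Numerator = 81 - 52 = 29
Denominator = 2*6*4 = 48
cos(theta2) = 29/48 = 29/48

29/48


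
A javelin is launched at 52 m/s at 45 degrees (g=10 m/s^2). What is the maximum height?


Given: v0 = 52 m/s, theta = 45 deg, g = 10 m/s^2
sin^2(45) = 1/2
Using H = v0^2 * sin^2(theta) / (2*g)
H = 52^2 * 1/2 / (2*10)
H = 2704 * 1/2 / 20
H = 1352 / 20
H = 338/5 m

338/5 m


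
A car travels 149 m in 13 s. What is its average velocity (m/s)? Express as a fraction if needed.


Given: distance d = 149 m, time t = 13 s
Using v = d / t
v = 149 / 13
v = 149/13 m/s

149/13 m/s


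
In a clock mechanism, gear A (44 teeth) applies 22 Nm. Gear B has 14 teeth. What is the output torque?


Given: N1 = 44, N2 = 14, T1 = 22 Nm
Using T2/T1 = N2/N1
T2 = T1 * N2 / N1
T2 = 22 * 14 / 44
T2 = 308 / 44
T2 = 7 Nm

7 Nm


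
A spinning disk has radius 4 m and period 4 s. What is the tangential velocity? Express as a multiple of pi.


Given: radius r = 4 m, period T = 4 s
Using v = 2*pi*r / T
v = 2*pi*4 / 4
v = 8*pi / 4
v = 2*pi m/s

2*pi m/s


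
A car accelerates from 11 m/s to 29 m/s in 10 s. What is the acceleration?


Given: initial velocity v0 = 11 m/s, final velocity v = 29 m/s, time t = 10 s
Using a = (v - v0) / t
a = (29 - 11) / 10
a = 18 / 10
a = 9/5 m/s^2

9/5 m/s^2


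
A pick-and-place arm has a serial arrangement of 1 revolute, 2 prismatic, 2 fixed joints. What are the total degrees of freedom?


Given: serial robot with 1 revolute, 2 prismatic, 2 fixed joints
DOF contribution per joint type: revolute=1, prismatic=1, spherical=3, fixed=0
DOF = 1*1 + 2*1 + 2*0
DOF = 3

3


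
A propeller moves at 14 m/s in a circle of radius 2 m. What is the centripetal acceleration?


Given: v = 14 m/s, r = 2 m
Using a_c = v^2 / r
a_c = 14^2 / 2
a_c = 196 / 2
a_c = 98 m/s^2

98 m/s^2


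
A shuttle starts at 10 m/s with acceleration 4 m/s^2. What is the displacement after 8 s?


Given: v0 = 10 m/s, a = 4 m/s^2, t = 8 s
Using s = v0*t + (1/2)*a*t^2
s = 10*8 + (1/2)*4*8^2
s = 80 + (1/2)*256
s = 80 + 128
s = 208

208 m


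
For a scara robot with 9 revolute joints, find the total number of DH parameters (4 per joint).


Given: 9 joints, 4 DH parameters per joint (d, theta, a, alpha)
Total DH parameters = number_of_joints * 4
Total = 9 * 4
Total = 36

36


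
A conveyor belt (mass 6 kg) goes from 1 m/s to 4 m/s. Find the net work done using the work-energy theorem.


Given: m = 6 kg, v0 = 1 m/s, v = 4 m/s
Using W = (1/2)*m*(v^2 - v0^2)
v^2 = 4^2 = 16
v0^2 = 1^2 = 1
v^2 - v0^2 = 16 - 1 = 15
W = (1/2)*6*15 = 45 J

45 J


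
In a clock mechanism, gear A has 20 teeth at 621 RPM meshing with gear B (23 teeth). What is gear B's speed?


Given: N1 = 20 teeth, w1 = 621 RPM, N2 = 23 teeth
Using N1*w1 = N2*w2
w2 = N1*w1 / N2
w2 = 20*621 / 23
w2 = 12420 / 23
w2 = 540 RPM

540 RPM


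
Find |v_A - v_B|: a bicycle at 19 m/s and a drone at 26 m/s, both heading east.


Given: v_A = 19 m/s east, v_B = 26 m/s east
Both move in the same direction; relative speed = |v_A - v_B|
|19 - 26| = |-7|
= 7 m/s

7 m/s


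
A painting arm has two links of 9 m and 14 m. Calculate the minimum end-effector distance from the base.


Given: L1 = 9 m, L2 = 14 m
For a 2-link planar arm, min reach = |L1 - L2| (second link folded back)
Min reach = |9 - 14|
Min reach = 5 m

5 m


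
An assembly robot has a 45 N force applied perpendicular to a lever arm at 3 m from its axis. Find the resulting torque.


Given: F = 45 N, r = 3 m, angle = 90 deg (perpendicular)
Using tau = F * r * sin(90)
sin(90) = 1
tau = 45 * 3 * 1
tau = 135 Nm

135 Nm


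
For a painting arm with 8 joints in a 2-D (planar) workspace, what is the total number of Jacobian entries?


Given: task space dimension = 2, joints = 8
Jacobian is a 2 x 8 matrix
Total entries = rows * columns
Total = 2 * 8
Total = 16

16


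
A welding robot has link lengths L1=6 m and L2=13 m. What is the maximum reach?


Given: L1 = 6 m, L2 = 13 m
For a 2-link planar arm, max reach = L1 + L2 (fully extended)
Max reach = 6 + 13
Max reach = 19 m

19 m


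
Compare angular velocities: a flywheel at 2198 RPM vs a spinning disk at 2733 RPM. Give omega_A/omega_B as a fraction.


Given: RPM_A = 2198, RPM_B = 2733
omega = 2*pi*RPM/60, so omega_A/omega_B = RPM_A / RPM_B
omega_A/omega_B = 2198 / 2733
omega_A/omega_B = 2198/2733

2198/2733


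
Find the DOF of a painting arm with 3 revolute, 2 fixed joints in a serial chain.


Given: serial robot with 3 revolute, 2 fixed joints
DOF contribution per joint type: revolute=1, prismatic=1, spherical=3, fixed=0
DOF = 3*1 + 2*0
DOF = 3

3


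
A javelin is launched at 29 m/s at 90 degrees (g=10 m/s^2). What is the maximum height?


Given: v0 = 29 m/s, theta = 90 deg, g = 10 m/s^2
sin^2(90) = 1
Using H = v0^2 * sin^2(theta) / (2*g)
H = 29^2 * 1 / (2*10)
H = 841 * 1 / 20
H = 841 / 20
H = 841/20 m

841/20 m


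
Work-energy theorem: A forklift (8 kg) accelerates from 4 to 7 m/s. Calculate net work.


Given: m = 8 kg, v0 = 4 m/s, v = 7 m/s
Using W = (1/2)*m*(v^2 - v0^2)
v^2 = 7^2 = 49
v0^2 = 4^2 = 16
v^2 - v0^2 = 49 - 16 = 33
W = (1/2)*8*33 = 132 J

132 J


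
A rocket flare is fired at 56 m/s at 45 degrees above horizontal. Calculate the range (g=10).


Given: v0 = 56 m/s, theta = 45 deg, g = 10 m/s^2
sin(2*45) = sin(90) = 1
Using R = v0^2 * sin(2*theta) / g
R = 56^2 * 1 / 10
R = 3136 / 10
R = 1568/5 m

1568/5 m


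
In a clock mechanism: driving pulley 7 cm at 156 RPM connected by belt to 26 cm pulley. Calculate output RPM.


Given: D1 = 7 cm, w1 = 156 RPM, D2 = 26 cm
Using D1*w1 = D2*w2
w2 = D1*w1 / D2
w2 = 7*156 / 26
w2 = 1092 / 26
w2 = 42 RPM

42 RPM


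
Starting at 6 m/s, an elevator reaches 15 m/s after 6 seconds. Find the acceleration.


Given: initial velocity v0 = 6 m/s, final velocity v = 15 m/s, time t = 6 s
Using a = (v - v0) / t
a = (15 - 6) / 6
a = 9 / 6
a = 3/2 m/s^2

3/2 m/s^2


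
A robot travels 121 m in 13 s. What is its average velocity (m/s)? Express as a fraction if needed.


Given: distance d = 121 m, time t = 13 s
Using v = d / t
v = 121 / 13
v = 121/13 m/s

121/13 m/s


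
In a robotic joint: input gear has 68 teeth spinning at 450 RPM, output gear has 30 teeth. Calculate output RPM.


Given: N1 = 68 teeth, w1 = 450 RPM, N2 = 30 teeth
Using N1*w1 = N2*w2
w2 = N1*w1 / N2
w2 = 68*450 / 30
w2 = 30600 / 30
w2 = 1020 RPM

1020 RPM


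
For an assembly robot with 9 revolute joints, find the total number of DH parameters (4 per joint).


Given: 9 joints, 4 DH parameters per joint (d, theta, a, alpha)
Total DH parameters = number_of_joints * 4
Total = 9 * 4
Total = 36

36


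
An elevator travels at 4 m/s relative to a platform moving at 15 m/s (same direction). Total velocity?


Given: object velocity = 4 m/s, platform velocity = 15 m/s (same direction)
Using classical velocity addition: v_total = v_object + v_platform
v_total = 4 + 15
v_total = 19 m/s

19 m/s
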